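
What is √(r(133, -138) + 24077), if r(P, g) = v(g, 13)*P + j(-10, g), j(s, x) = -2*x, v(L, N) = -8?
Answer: √23289 ≈ 152.61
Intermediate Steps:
r(P, g) = -8*P - 2*g
√(r(133, -138) + 24077) = √((-8*133 - 2*(-138)) + 24077) = √((-1064 + 276) + 24077) = √(-788 + 24077) = √23289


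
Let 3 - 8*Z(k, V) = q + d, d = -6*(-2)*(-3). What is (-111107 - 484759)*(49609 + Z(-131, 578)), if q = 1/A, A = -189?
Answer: -1862482962995/63 ≈ -2.9563e+10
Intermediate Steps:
q = -1/189 (q = 1/(-189) = -1/189 ≈ -0.0052910)
d = -36 (d = 12*(-3) = -36)
Z(k, V) = 1843/378 (Z(k, V) = 3/8 - (-1/189 - 36)/8 = 3/8 - ⅛*(-6805/189) = 3/8 + 6805/1512 = 1843/378)
(-111107 - 484759)*(49609 + Z(-131, 578)) = (-111107 - 484759)*(49609 + 1843/378) = -595866*18754045/378 = -1862482962995/63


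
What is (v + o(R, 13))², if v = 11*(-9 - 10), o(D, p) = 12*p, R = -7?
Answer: 2809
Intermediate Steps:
v = -209 (v = 11*(-19) = -209)
(v + o(R, 13))² = (-209 + 12*13)² = (-209 + 156)² = (-53)² = 2809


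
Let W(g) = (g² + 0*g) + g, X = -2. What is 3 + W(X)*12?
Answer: 27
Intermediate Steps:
W(g) = g + g² (W(g) = (g² + 0) + g = g² + g = g + g²)
3 + W(X)*12 = 3 - 2*(1 - 2)*12 = 3 - 2*(-1)*12 = 3 + 2*12 = 3 + 24 = 27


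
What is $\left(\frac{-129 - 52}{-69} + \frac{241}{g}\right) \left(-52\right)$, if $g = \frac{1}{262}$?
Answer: $- \frac{226562908}{69} \approx -3.2835 \cdot 10^{6}$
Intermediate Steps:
$g = \frac{1}{262} \approx 0.0038168$
$\left(\frac{-129 - 52}{-69} + \frac{241}{g}\right) \left(-52\right) = \left(\frac{-129 - 52}{-69} + 241 \frac{1}{\frac{1}{262}}\right) \left(-52\right) = \left(\left(-181\right) \left(- \frac{1}{69}\right) + 241 \cdot 262\right) \left(-52\right) = \left(\frac{181}{69} + 63142\right) \left(-52\right) = \frac{4356979}{69} \left(-52\right) = - \frac{226562908}{69}$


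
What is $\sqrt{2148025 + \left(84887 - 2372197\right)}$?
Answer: $i \sqrt{139285} \approx 373.21 i$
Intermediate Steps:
$\sqrt{2148025 + \left(84887 - 2372197\right)} = \sqrt{2148025 - 2287310} = \sqrt{-139285} = i \sqrt{139285}$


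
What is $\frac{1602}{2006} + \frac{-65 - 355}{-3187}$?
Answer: $\frac{2974047}{3196561} \approx 0.93039$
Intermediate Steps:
$\frac{1602}{2006} + \frac{-65 - 355}{-3187} = 1602 \cdot \frac{1}{2006} + \left(-65 - 355\right) \left(- \frac{1}{3187}\right) = \frac{801}{1003} - - \frac{420}{3187} = \frac{801}{1003} + \frac{420}{3187} = \frac{2974047}{3196561}$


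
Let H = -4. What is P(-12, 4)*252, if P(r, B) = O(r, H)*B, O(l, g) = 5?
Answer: 5040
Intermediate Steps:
P(r, B) = 5*B
P(-12, 4)*252 = (5*4)*252 = 20*252 = 5040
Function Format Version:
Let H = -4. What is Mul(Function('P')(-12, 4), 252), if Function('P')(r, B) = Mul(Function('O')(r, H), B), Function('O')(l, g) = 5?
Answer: 5040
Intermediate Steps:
Function('P')(r, B) = Mul(5, B)
Mul(Function('P')(-12, 4), 252) = Mul(Mul(5, 4), 252) = Mul(20, 252) = 5040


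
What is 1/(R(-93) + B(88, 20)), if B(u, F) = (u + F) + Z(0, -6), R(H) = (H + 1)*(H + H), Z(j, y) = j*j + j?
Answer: 1/17220 ≈ 5.8072e-5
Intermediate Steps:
Z(j, y) = j + j² (Z(j, y) = j² + j = j + j²)
R(H) = 2*H*(1 + H) (R(H) = (1 + H)*(2*H) = 2*H*(1 + H))
B(u, F) = F + u (B(u, F) = (u + F) + 0*(1 + 0) = (F + u) + 0*1 = (F + u) + 0 = F + u)
1/(R(-93) + B(88, 20)) = 1/(2*(-93)*(1 - 93) + (20 + 88)) = 1/(2*(-93)*(-92) + 108) = 1/(17112 + 108) = 1/17220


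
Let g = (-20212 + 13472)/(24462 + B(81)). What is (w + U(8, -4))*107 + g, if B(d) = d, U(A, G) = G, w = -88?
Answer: -241608032/24543 ≈ -9844.3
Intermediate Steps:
g = -6740/24543 (g = (-20212 + 13472)/(24462 + 81) = -6740/24543 ≈ -0.27462)
(w + U(8, -4))*107 + g = (-88 - 4)*107 - 6740/24543 = -92*107 - 6740/24543 = -9844 - 6740/24543 = -241608032/24543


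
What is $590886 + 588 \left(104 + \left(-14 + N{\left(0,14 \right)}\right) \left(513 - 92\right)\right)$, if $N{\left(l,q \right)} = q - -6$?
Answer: $2137326$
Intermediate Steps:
$N{\left(l,q \right)} = 6 + q$ ($N{\left(l,q \right)} = q + 6 = 6 + q$)
$590886 + 588 \left(104 + \left(-14 + N{\left(0,14 \right)}\right) \left(513 - 92\right)\right) = 590886 + 588 \left(104 + \left(-14 + \left(6 + 14\right)\right) \left(513 - 92\right)\right) = 590886 + 588 \left(104 + \left(-14 + 20\right) 421\right) = 590886 + 588 \left(104 + 6 \cdot 421\right) = 590886 + 588 \left(104 + 2526\right) = 590886 + 588 \cdot 2630 = 590886 + 1546440 = 2137326$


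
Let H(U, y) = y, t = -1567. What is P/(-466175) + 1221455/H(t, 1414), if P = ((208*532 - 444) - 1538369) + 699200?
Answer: 570442529823/659171450 ≈ 865.39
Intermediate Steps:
P = -728957 (P = ((110656 - 444) - 1538369) + 699200 = (110212 - 1538369) + 699200 = -1428157 + 699200 = -728957)
P/(-466175) + 1221455/H(t, 1414) = -728957/(-466175) + 1221455/1414 = -728957*(-1/466175) + 1221455*(1/1414) = 728957/466175 + 1221455/1414 = 570442529823/659171450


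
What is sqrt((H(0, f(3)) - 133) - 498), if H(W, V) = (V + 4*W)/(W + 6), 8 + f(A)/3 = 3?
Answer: I*sqrt(2534)/2 ≈ 25.169*I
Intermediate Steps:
f(A) = -15 (f(A) = -24 + 3*3 = -24 + 9 = -15)
H(W, V) = (V + 4*W)/(6 + W)
sqrt((H(0, f(3)) - 133) - 498) = sqrt(((-15 + 4*0)/(6 + 0) - 133) - 498) = sqrt(((-15 + 0)/6 - 133) - 498) = sqrt(((1/6)*(-15) - 133) - 498) = sqrt((-5/2 - 133) - 498) = sqrt(-271/2 - 498) = sqrt(-1267/2) = I*sqrt(2534)/2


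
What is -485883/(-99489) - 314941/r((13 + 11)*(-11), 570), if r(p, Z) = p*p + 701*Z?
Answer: 65558402243/15562268358 ≈ 4.2127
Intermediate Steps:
r(p, Z) = p² + 701*Z
-485883/(-99489) - 314941/r((13 + 11)*(-11), 570) = -485883/(-99489) - 314941/(((13 + 11)*(-11))² + 701*570) = -485883*(-1/99489) - 314941/((24*(-11))² + 399570) = 161961/33163 - 314941/((-264)² + 399570) = 161961/33163 - 314941/(69696 + 399570) = 161961/33163 - 314941/469266 = 65558402243/15562268358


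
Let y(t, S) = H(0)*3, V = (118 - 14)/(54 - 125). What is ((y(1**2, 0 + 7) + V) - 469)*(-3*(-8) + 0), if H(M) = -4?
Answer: -822120/71 ≈ -11579.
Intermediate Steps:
V = -104/71 (V = 104/(-71) = 104*(-1/71) = -104/71 ≈ -1.4648)
y(t, S) = -12 (y(t, S) = -4*3 = -12)
((y(1**2, 0 + 7) + V) - 469)*(-3*(-8) + 0) = ((-12 - 104/71) - 469)*(-3*(-8) + 0) = (-956/71 - 469)*(24 + 0) = -34255/71*24 = -822120/71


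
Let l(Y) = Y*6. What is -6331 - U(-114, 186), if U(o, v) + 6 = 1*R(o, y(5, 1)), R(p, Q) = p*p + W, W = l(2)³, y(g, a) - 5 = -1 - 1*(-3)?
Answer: -21049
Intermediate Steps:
l(Y) = 6*Y
y(g, a) = 7 (y(g, a) = 5 + (-1 - 1*(-3)) = 5 + (-1 + 3) = 5 + 2 = 7)
W = 1728 (W = (6*2)³ = 12³ = 1728)
R(p, Q) = 1728 + p² (R(p, Q) = p*p + 1728 = p² + 1728 = 1728 + p²)
U(o, v) = 1722 + o² (U(o, v) = -6 + 1*(1728 + o²) = -6 + (1728 + o²) = 1722 + o²)
-6331 - U(-114, 186) = -6331 - (1722 + (-114)²) = -6331 - (1722 + 12996) = -6331 - 1*14718 = -6331 - 14718 = -21049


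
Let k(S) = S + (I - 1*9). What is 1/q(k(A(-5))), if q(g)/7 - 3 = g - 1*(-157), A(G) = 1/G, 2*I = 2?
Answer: 5/5313 ≈ 0.00094109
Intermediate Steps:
I = 1 (I = (½)*2 = 1)
k(S) = -8 + S (k(S) = S + (1 - 1*9) = S + (1 - 9) = S - 8 = -8 + S)
q(g) = 1120 + 7*g (q(g) = 21 + 7*(g - 1*(-157)) = 21 + 7*(g + 157) = 21 + 7*(157 + g) = 21 + (1099 + 7*g) = 1120 + 7*g)
1/q(k(A(-5))) = 1/(1120 + 7*(-8 + 1/(-5))) = 1/(1120 + 7*(-8 - ⅕)) = 1/(1120 + 7*(-41/5)) = 1/(1120 - 287/5) = 1/(5313/5) = 5/5313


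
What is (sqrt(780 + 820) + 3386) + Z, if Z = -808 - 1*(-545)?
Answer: 3163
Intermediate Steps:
Z = -263 (Z = -808 + 545 = -263)
(sqrt(780 + 820) + 3386) + Z = (sqrt(780 + 820) + 3386) - 263 = (sqrt(1600) + 3386) - 263 = (40 + 3386) - 263 = 3426 - 263 = 3163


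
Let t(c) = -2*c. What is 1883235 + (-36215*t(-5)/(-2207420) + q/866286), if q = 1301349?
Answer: 1579487972397431/838709229 ≈ 1.8832e+6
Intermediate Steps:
1883235 + (-36215*t(-5)/(-2207420) + q/866286) = 1883235 + (-(-72430)*(-5)/(-2207420) + 1301349/866286) = 1883235 + (-36215*10*(-1/2207420) + 1301349*(1/866286)) = 1883235 + (-362150*(-1/2207420) + 433783/288762) = 1883235 + (36215/220742 + 433783/288762) = 1883235 + 1397521616/838709229 = 1579487972397431/838709229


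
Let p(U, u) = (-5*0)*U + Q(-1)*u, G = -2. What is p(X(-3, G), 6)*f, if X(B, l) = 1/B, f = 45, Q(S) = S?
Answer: -270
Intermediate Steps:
p(U, u) = -u (p(U, u) = (-5*0)*U - u = 0*U - u = 0 - u = -u)
p(X(-3, G), 6)*f = -1*6*45 = -6*45 = -270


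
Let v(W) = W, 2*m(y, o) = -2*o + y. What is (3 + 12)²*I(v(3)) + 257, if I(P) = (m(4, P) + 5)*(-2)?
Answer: -1543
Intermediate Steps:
m(y, o) = y/2 - o (m(y, o) = (-2*o + y)/2 = (y - 2*o)/2 = y/2 - o)
I(P) = -14 + 2*P (I(P) = (((½)*4 - P) + 5)*(-2) = ((2 - P) + 5)*(-2) = (7 - P)*(-2) = -14 + 2*P)
(3 + 12)²*I(v(3)) + 257 = (3 + 12)²*(-14 + 2*3) + 257 = 15²*(-14 + 6) + 257 = 225*(-8) + 257 = -1800 + 257 = -1543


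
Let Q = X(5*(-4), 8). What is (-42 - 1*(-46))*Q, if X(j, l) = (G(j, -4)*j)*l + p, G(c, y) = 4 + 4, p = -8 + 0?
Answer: -5152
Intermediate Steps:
p = -8
G(c, y) = 8
X(j, l) = -8 + 8*j*l (X(j, l) = (8*j)*l - 8 = 8*j*l - 8 = -8 + 8*j*l)
Q = -1288 (Q = -8 + 8*(5*(-4))*8 = -8 + 8*(-20)*8 = -8 - 1280 = -1288)
(-42 - 1*(-46))*Q = (-42 - 1*(-46))*(-1288) = (-42 + 46)*(-1288) = 4*(-1288) = -5152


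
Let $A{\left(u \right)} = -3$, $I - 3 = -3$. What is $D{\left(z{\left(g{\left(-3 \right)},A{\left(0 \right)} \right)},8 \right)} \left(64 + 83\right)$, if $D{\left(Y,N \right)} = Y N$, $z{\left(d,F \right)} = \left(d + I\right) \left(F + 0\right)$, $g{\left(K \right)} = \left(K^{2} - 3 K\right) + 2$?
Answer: $-70560$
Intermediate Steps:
$I = 0$ ($I = 3 - 3 = 0$)
$g{\left(K \right)} = 2 + K^{2} - 3 K$
$z{\left(d,F \right)} = F d$ ($z{\left(d,F \right)} = \left(d + 0\right) \left(F + 0\right) = d F = F d$)
$D{\left(Y,N \right)} = N Y$
$D{\left(z{\left(g{\left(-3 \right)},A{\left(0 \right)} \right)},8 \right)} \left(64 + 83\right) = 8 \left(- 3 \left(2 + \left(-3\right)^{2} - -9\right)\right) \left(64 + 83\right) = 8 \left(- 3 \left(2 + 9 + 9\right)\right) 147 = 8 \left(\left(-3\right) 20\right) 147 = 8 \left(-60\right) 147 = \left(-480\right) 147 = -70560$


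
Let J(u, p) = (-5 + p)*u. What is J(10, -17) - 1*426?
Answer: -646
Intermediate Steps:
J(u, p) = u*(-5 + p)
J(10, -17) - 1*426 = 10*(-5 - 17) - 1*426 = 10*(-22) - 426 = -220 - 426 = -646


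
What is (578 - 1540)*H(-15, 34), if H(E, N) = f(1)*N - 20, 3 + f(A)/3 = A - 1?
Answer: 313612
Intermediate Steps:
f(A) = -12 + 3*A (f(A) = -9 + 3*(A - 1) = -9 + 3*(-1 + A) = -9 + (-3 + 3*A) = -12 + 3*A)
H(E, N) = -20 - 9*N (H(E, N) = (-12 + 3*1)*N - 20 = (-12 + 3)*N - 20 = -9*N - 20 = -20 - 9*N)
(578 - 1540)*H(-15, 34) = (578 - 1540)*(-20 - 9*34) = -962*(-20 - 306) = -962*(-326) = 313612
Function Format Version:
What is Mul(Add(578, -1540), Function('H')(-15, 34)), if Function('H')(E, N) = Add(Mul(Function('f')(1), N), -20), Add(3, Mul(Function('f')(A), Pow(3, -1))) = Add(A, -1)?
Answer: 313612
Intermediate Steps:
Function('f')(A) = Add(-12, Mul(3, A)) (Function('f')(A) = Add(-9, Mul(3, Add(A, -1))) = Add(-9, Mul(3, Add(-1, A))) = Add(-9, Add(-3, Mul(3, A))) = Add(-12, Mul(3, A)))
Function('H')(E, N) = Add(-20, Mul(-9, N)) (Function('H')(E, N) = Add(Mul(Add(-12, Mul(3, 1)), N), -20) = Add(Mul(Add(-12, 3), N), -20) = Add(Mul(-9, N), -20) = Add(-20, Mul(-9, N)))
Mul(Add(578, -1540), Function('H')(-15, 34)) = Mul(Add(578, -1540), Add(-20, Mul(-9, 34))) = Mul(-962, Add(-20, -306)) = Mul(-962, -326) = 313612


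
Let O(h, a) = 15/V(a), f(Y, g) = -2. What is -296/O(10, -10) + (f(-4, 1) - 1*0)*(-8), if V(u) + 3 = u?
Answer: 4088/15 ≈ 272.53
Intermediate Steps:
V(u) = -3 + u
O(h, a) = 15/(-3 + a)
-296/O(10, -10) + (f(-4, 1) - 1*0)*(-8) = -296/(15/(-3 - 10)) + (-2 - 1*0)*(-8) = -296/(15/(-13)) + (-2 + 0)*(-8) = -296/(15*(-1/13)) - 2*(-8) = -296/(-15/13) + 16 = -13/15*(-296) + 16 = 3848/15 + 16 = 4088/15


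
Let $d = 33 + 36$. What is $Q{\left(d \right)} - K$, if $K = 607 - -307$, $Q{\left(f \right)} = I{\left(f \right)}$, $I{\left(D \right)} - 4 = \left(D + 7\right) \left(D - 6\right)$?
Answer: $3878$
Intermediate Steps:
$d = 69$
$I{\left(D \right)} = 4 + \left(-6 + D\right) \left(7 + D\right)$ ($I{\left(D \right)} = 4 + \left(D + 7\right) \left(D - 6\right) = 4 + \left(7 + D\right) \left(-6 + D\right) = 4 + \left(-6 + D\right) \left(7 + D\right)$)
$Q{\left(f \right)} = -38 + f + f^{2}$
$K = 914$ ($K = 607 + 307 = 914$)
$Q{\left(d \right)} - K = \left(-38 + 69 + 69^{2}\right) - 914 = \left(-38 + 69 + 4761\right) - 914 = 4792 - 914 = 3878$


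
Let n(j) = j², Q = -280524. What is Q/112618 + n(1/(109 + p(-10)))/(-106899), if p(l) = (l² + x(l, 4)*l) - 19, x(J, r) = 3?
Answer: -383843009029109/154096020249600 ≈ -2.4909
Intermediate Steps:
p(l) = -19 + l² + 3*l (p(l) = (l² + 3*l) - 19 = -19 + l² + 3*l)
Q/112618 + n(1/(109 + p(-10)))/(-106899) = -280524/112618 + (1/(109 + (-19 + (-10)² + 3*(-10))))²/(-106899) = -280524*1/112618 + (1/(109 + (-19 + 100 - 30)))²*(-1/106899) = -140262/56309 + (1/(109 + 51))²*(-1/106899) = -140262/56309 + (1/160)²*(-1/106899) = -140262/56309 + (1/25600)*(-1/106899) = -140262/56309 - 1/2736614400 = -383843009029109/154096020249600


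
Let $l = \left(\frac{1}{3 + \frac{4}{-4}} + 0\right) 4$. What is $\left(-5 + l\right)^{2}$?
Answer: $9$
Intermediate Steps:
$l = 2$ ($l = \left(\frac{1}{3 + 4 \left(- \frac{1}{4}\right)} + 0\right) 4 = \left(\frac{1}{3 - 1} + 0\right) 4 = \left(\frac{1}{2} + 0\right) 4 = \frac{1}{2} \cdot 4 = 2$)
$\left(-5 + l\right)^{2} = \left(-5 + 2\right)^{2} = \left(-3\right)^{2} = 9$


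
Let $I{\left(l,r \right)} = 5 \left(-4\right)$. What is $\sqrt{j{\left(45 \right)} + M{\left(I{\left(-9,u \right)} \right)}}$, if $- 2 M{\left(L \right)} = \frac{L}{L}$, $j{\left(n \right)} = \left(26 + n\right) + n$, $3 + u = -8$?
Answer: $\frac{\sqrt{462}}{2} \approx 10.747$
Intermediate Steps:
$u = -11$ ($u = -3 - 8 = -11$)
$I{\left(l,r \right)} = -20$
$j{\left(n \right)} = 26 + 2 n$
$M{\left(L \right)} = - \frac{1}{2}$ ($M{\left(L \right)} = - \frac{L \frac{1}{L}}{2} = \left(- \frac{1}{2}\right) 1 = - \frac{1}{2}$)
$\sqrt{j{\left(45 \right)} + M{\left(I{\left(-9,u \right)} \right)}} = \sqrt{\left(26 + 2 \cdot 45\right) - \frac{1}{2}} = \sqrt{\left(26 + 90\right) - \frac{1}{2}} = \sqrt{116 - \frac{1}{2}} = \sqrt{\frac{231}{2}} = \frac{\sqrt{462}}{2}$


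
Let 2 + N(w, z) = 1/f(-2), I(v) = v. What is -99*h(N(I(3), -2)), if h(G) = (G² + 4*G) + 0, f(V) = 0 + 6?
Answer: 1573/4 ≈ 393.25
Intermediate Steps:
f(V) = 6
N(w, z) = -11/6 (N(w, z) = -2 + 1/6 = -2 + ⅙ = -11/6)
h(G) = G² + 4*G
-99*h(N(I(3), -2)) = -(-363)*(4 - 11/6)/2 = -(-363)*13/(2*6) = -99*(-143/36) = 1573/4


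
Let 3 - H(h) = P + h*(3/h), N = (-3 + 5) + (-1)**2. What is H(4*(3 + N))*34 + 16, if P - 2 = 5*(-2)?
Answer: 288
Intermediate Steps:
N = 3 (N = 2 + 1 = 3)
P = -8 (P = 2 + 5*(-2) = 2 - 10 = -8)
H(h) = 8 (H(h) = 3 - (-8 + h*(3/h)) = 3 - (-8 + 3) = 3 - 1*(-5) = 3 + 5 = 8)
H(4*(3 + N))*34 + 16 = 8*34 + 16 = 272 + 16 = 288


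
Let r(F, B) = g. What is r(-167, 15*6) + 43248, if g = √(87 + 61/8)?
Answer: 43248 + √1514/4 ≈ 43258.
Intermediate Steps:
g = √1514/4 (g = √(87 + 61*(⅛)) = √(87 + 61/8) = √(757/8) = √1514/4 ≈ 9.7275)
r(F, B) = √1514/4
r(-167, 15*6) + 43248 = √1514/4 + 43248 = 43248 + √1514/4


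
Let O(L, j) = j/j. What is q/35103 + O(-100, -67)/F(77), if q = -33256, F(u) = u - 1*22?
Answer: -1793977/1930665 ≈ -0.92920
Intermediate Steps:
O(L, j) = 1
F(u) = -22 + u (F(u) = u - 22 = -22 + u)
q/35103 + O(-100, -67)/F(77) = -33256/35103 + 1/(-22 + 77) = -33256*1/35103 + 1/55 = -33256/35103 + 1*(1/55) = -33256/35103 + 1/55 = -1793977/1930665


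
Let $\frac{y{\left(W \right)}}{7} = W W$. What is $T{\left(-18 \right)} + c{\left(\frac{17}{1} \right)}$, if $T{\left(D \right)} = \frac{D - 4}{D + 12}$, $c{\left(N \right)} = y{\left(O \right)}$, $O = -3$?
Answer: $\frac{200}{3} \approx 66.667$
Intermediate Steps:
$y{\left(W \right)} = 7 W^{2}$ ($y{\left(W \right)} = 7 W W = 7 W^{2}$)
$c{\left(N \right)} = 63$ ($c{\left(N \right)} = 7 \left(-3\right)^{2} = 7 \cdot 9 = 63$)
$T{\left(D \right)} = \frac{-4 + D}{12 + D}$
$T{\left(-18 \right)} + c{\left(\frac{17}{1} \right)} = \frac{-4 - 18}{12 - 18} + 63 = \frac{1}{-6} \left(-22\right) + 63 = \left(- \frac{1}{6}\right) \left(-22\right) + 63 = \frac{11}{3} + 63 = \frac{200}{3}$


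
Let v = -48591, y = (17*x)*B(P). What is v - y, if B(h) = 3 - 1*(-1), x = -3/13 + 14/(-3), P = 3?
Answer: -1882061/39 ≈ -48258.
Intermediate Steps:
x = -191/39 (x = -3*1/13 + 14*(-⅓) = -3/13 - 14/3 = -191/39 ≈ -4.8974)
B(h) = 4 (B(h) = 3 + 1 = 4)
y = -12988/39 (y = (17*(-191/39))*4 = -3247/39*4 = -12988/39 ≈ -333.03)
v - y = -48591 - 1*(-12988/39) = -48591 + 12988/39 = -1882061/39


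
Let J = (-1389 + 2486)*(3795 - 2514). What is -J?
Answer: -1405257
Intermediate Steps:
J = 1405257 (J = 1097*1281 = 1405257)
-J = -1*1405257 = -1405257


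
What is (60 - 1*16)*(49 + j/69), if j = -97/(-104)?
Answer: 3868931/1794 ≈ 2156.6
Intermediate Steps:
j = 97/104 (j = -97*(-1/104) = 97/104 ≈ 0.93269)
(60 - 1*16)*(49 + j/69) = (60 - 1*16)*(49 + (97/104)/69) = (60 - 16)*(49 + (97/104)*(1/69)) = 44*(49 + 97/7176) = 44*(351721/7176) = 3868931/1794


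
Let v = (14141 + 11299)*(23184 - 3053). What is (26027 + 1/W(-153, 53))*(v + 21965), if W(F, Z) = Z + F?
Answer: 266596855655779/20 ≈ 1.3330e+13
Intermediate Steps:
W(F, Z) = F + Z
v = 512132640 (v = 25440*20131 = 512132640)
(26027 + 1/W(-153, 53))*(v + 21965) = (26027 + 1/(-153 + 53))*(512132640 + 21965) = (26027 + 1/(-100))*512154605 = (26027 - 1/100)*512154605 = (2602699/100)*512154605 = 266596855655779/20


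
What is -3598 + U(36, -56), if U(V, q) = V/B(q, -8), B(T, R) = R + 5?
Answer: -3610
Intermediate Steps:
B(T, R) = 5 + R
U(V, q) = -V/3 (U(V, q) = V/(5 - 8) = V/(-3) = V*(-⅓) = -V/3)
-3598 + U(36, -56) = -3598 - ⅓*36 = -3598 - 12 = -3610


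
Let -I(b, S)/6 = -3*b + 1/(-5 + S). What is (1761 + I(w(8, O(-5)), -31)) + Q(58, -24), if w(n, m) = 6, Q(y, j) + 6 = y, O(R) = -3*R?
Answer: 11527/6 ≈ 1921.2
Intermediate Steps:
Q(y, j) = -6 + y
I(b, S) = -6/(-5 + S) + 18*b (I(b, S) = -6*(-3*b + 1/(-5 + S)) = -6*(1/(-5 + S) - 3*b) = -6/(-5 + S) + 18*b)
(1761 + I(w(8, O(-5)), -31)) + Q(58, -24) = (1761 + 6*(-1 - 15*6 + 3*(-31)*6)/(-5 - 31)) + (-6 + 58) = (1761 + 6*(-1 - 90 - 558)/(-36)) + 52 = (1761 + 6*(-1/36)*(-649)) + 52 = (1761 + 649/6) + 52 = 11215/6 + 52 = 11527/6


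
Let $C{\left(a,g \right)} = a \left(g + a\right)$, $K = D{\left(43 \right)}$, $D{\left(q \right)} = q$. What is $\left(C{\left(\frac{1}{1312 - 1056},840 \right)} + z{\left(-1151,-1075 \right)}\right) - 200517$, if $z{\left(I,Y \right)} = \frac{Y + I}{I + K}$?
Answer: $- \frac{3639983707883}{18153472} \approx -2.0051 \cdot 10^{5}$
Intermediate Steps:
$K = 43$
$z{\left(I,Y \right)} = \frac{I + Y}{43 + I}$ ($z{\left(I,Y \right)} = \frac{Y + I}{I + 43} = \frac{I + Y}{43 + I}$)
$C{\left(a,g \right)} = a \left(a + g\right)$
$\left(C{\left(\frac{1}{1312 - 1056},840 \right)} + z{\left(-1151,-1075 \right)}\right) - 200517 = \left(\frac{\frac{1}{1312 - 1056} + 840}{1312 - 1056} + \frac{-1151 - 1075}{43 - 1151}\right) - 200517 = \left(\frac{\frac{1}{256} + 840}{256} + \frac{1}{-1108} \left(-2226\right)\right) - 200517 = \left(\frac{\frac{1}{256} + 840}{256} - - \frac{1113}{554}\right) - 200517 = \left(\frac{1}{256} \cdot \frac{215041}{256} + \frac{1113}{554}\right) - 200517 = \left(\frac{215041}{65536} + \frac{1113}{554}\right) - 200517 = \frac{96037141}{18153472} - 200517 = - \frac{3639983707883}{18153472}$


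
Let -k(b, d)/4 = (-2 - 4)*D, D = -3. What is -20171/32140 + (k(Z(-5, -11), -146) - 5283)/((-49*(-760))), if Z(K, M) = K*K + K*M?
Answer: -6594841/8549240 ≈ -0.77139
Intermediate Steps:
Z(K, M) = K² + K*M
k(b, d) = -72 (k(b, d) = -4*(-2 - 4)*(-3) = -(-24)*(-3) = -4*18 = -72)
-20171/32140 + (k(Z(-5, -11), -146) - 5283)/((-49*(-760))) = -20171/32140 + (-72 - 5283)/((-49*(-760))) = -20171*1/32140 - 5355/37240 = -20171/32140 - 5355*1/37240 = -20171/32140 - 153/1064 = -6594841/8549240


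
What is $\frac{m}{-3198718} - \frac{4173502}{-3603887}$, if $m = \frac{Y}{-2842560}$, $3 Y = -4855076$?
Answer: $\frac{4065831509457942431}{3510912316128708960} \approx 1.1581$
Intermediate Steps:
$Y = - \frac{4855076}{3}$ ($Y = \frac{1}{3} \left(-4855076\right) = - \frac{4855076}{3} \approx -1.6184 \cdot 10^{6}$)
$m = \frac{1213769}{2131920}$ ($m = - \frac{4855076}{3 \left(-2842560\right)} = \left(- \frac{4855076}{3}\right) \left(- \frac{1}{2842560}\right) = \frac{1213769}{2131920} \approx 0.56933$)
$\frac{m}{-3198718} - \frac{4173502}{-3603887} = \frac{1213769}{2131920 \left(-3198718\right)} - \frac{4173502}{-3603887} = \frac{1213769}{2131920} \left(- \frac{1}{3198718}\right) - - \frac{4173502}{3603887} = - \frac{1213769}{6819410878560} + \frac{4173502}{3603887} = \frac{4065831509457942431}{3510912316128708960}$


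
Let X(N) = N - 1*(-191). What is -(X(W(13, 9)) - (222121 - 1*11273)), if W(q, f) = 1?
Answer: 210656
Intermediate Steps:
X(N) = 191 + N (X(N) = N + 191 = 191 + N)
-(X(W(13, 9)) - (222121 - 1*11273)) = -((191 + 1) - (222121 - 1*11273)) = -(192 - (222121 - 11273)) = -(192 - 1*210848) = -(192 - 210848) = -1*(-210656) = 210656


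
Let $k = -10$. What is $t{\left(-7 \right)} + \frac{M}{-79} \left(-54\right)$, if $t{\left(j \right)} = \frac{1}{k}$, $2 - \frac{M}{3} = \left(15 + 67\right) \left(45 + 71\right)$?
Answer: $- \frac{15406279}{790} \approx -19502.0$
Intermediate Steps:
$M = -28530$ ($M = 6 - 3 \left(15 + 67\right) \left(45 + 71\right) = 6 - 3 \cdot 82 \cdot 116 = 6 - 28536 = -28530$)
$t{\left(j \right)} = - \frac{1}{10}$ ($t{\left(j \right)} = \frac{1}{-10} = - \frac{1}{10}$)
$t{\left(-7 \right)} + \frac{M}{-79} \left(-54\right) = - \frac{1}{10} + - \frac{28530}{-79} \left(-54\right) = - \frac{1}{10} + \left(-28530\right) \left(- \frac{1}{79}\right) \left(-54\right) = - \frac{1}{10} + \frac{28530}{79} \left(-54\right) = - \frac{1}{10} - \frac{1540620}{79} = - \frac{15406279}{790}$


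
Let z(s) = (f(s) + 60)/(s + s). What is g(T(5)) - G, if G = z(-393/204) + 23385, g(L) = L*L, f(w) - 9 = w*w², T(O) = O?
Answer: -28280911963/1211488 ≈ -23344.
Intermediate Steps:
f(w) = 9 + w³ (f(w) = 9 + w*w² = 9 + w³)
z(s) = (69 + s³)/(2*s) (z(s) = ((9 + s³) + 60)/(s + s) = (69 + s³)/((2*s)) = (69 + s³)*(1/(2*s)) = (69 + s³)/(2*s))
g(L) = L²
G = 28311199163/1211488 (G = (69 + (-393/204)³)/(2*((-393/204))) + 23385 = (69 + (-393*1/204)³)/(2*((-393*1/204))) + 23385 = (69 + (-131/68)³)/(2*(-131/68)) + 23385 = (½)*(-68/131)*(69 - 2248091/314432) + 23385 = (½)*(-68/131)*(19447717/314432) + 23385 = -19447717/1211488 + 23385 = 28311199163/1211488 ≈ 23369.)
g(T(5)) - G = 5² - 1*28311199163/1211488 = 25 - 28311199163/1211488 = -28280911963/1211488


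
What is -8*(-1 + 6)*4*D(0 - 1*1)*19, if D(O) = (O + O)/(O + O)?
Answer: -3040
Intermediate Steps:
D(O) = 1 (D(O) = (2*O)/((2*O)) = (2*O)*(1/(2*O)) = 1)
-8*(-1 + 6)*4*D(0 - 1*1)*19 = -8*(-1 + 6)*4*1*19 = -40*4*19 = -8*20*19 = -160*19 = -3040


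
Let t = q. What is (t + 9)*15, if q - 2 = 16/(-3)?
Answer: 85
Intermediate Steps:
q = -10/3 (q = 2 + 16/(-3) = 2 + 16*(-⅓) = 2 - 16/3 = -10/3 ≈ -3.3333)
t = -10/3 ≈ -3.3333
(t + 9)*15 = (-10/3 + 9)*15 = (17/3)*15 = 85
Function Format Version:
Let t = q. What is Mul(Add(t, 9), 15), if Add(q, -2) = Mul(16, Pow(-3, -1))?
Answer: 85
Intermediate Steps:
q = Rational(-10, 3) (q = Add(2, Mul(16, Pow(-3, -1))) = Add(2, Mul(16, Rational(-1, 3))) = Add(2, Rational(-16, 3)) = Rational(-10, 3) ≈ -3.3333)
t = Rational(-10, 3) ≈ -3.3333
Mul(Add(t, 9), 15) = Mul(Add(Rational(-10, 3), 9), 15) = Mul(Rational(17, 3), 15) = 85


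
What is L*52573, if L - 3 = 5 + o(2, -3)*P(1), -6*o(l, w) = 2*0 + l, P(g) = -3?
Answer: 473157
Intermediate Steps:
o(l, w) = -l/6 (o(l, w) = -(2*0 + l)/6 = -(0 + l)/6 = -l/6)
L = 9 (L = 3 + (5 - ⅙*2*(-3)) = 3 + (5 - ⅓*(-3)) = 3 + (5 + 1) = 3 + 6 = 9)
L*52573 = 9*52573 = 473157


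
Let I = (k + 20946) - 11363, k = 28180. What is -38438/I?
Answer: -38438/37763 ≈ -1.0179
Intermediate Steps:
I = 37763 (I = (28180 + 20946) - 11363 = 49126 - 11363 = 37763)
-38438/I = -38438/37763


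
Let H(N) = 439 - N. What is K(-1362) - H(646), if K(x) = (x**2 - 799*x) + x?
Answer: 2942127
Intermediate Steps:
K(x) = x**2 - 798*x
K(-1362) - H(646) = -1362*(-798 - 1362) - (439 - 1*646) = -1362*(-2160) - (439 - 646) = 2941920 - 1*(-207) = 2941920 + 207 = 2942127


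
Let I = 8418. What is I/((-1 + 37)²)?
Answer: 1403/216 ≈ 6.4954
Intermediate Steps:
I/((-1 + 37)²) = 8418/((-1 + 37)²) = 8418/(36²) = 8418/1296 = 8418*(1/1296) = 1403/216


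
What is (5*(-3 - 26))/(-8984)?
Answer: 145/8984 ≈ 0.016140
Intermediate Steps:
(5*(-3 - 26))/(-8984) = (5*(-29))*(-1/8984) = -145*(-1/8984) = 145/8984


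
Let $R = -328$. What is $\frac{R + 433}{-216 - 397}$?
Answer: $- \frac{105}{613} \approx -0.17129$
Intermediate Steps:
$\frac{R + 433}{-216 - 397} = \frac{-328 + 433}{-216 - 397} = \frac{105}{-613} = 105 \left(- \frac{1}{613}\right) = - \frac{105}{613}$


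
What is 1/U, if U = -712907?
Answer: -1/712907 ≈ -1.4027e-6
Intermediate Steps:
1/U = 1/(-712907) = -1/712907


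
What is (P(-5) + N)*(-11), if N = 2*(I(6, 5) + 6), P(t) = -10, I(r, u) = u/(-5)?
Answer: 0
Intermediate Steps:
I(r, u) = -u/5 (I(r, u) = u*(-⅕) = -u/5)
N = 10 (N = 2*(-⅕*5 + 6) = 2*(-1 + 6) = 2*5 = 10)
(P(-5) + N)*(-11) = (-10 + 10)*(-11) = 0*(-11) = 0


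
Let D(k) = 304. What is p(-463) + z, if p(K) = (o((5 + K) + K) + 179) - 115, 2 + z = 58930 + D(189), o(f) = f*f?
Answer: 907537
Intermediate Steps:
o(f) = f**2
z = 59232 (z = -2 + (58930 + 304) = -2 + 59234 = 59232)
p(K) = 64 + (5 + 2*K)**2 (p(K) = (((5 + K) + K)**2 + 179) - 115 = ((5 + 2*K)**2 + 179) - 115 = (179 + (5 + 2*K)**2) - 115 = 64 + (5 + 2*K)**2)
p(-463) + z = (64 + (5 + 2*(-463))**2) + 59232 = (64 + (5 - 926)**2) + 59232 = (64 + (-921)**2) + 59232 = (64 + 848241) + 59232 = 848305 + 59232 = 907537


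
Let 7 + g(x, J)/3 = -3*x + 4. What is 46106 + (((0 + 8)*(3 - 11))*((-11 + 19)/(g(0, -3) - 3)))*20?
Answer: 140878/3 ≈ 46959.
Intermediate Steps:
g(x, J) = -9 - 9*x (g(x, J) = -21 + 3*(-3*x + 4) = -21 + 3*(4 - 3*x) = -21 + (12 - 9*x) = -9 - 9*x)
46106 + (((0 + 8)*(3 - 11))*((-11 + 19)/(g(0, -3) - 3)))*20 = 46106 + (((0 + 8)*(3 - 11))*((-11 + 19)/((-9 - 9*0) - 3)))*20 = 46106 + ((8*(-8))*(8/((-9 + 0) - 3)))*20 = 46106 - 512/(-9 - 3)*20 = 46106 - 512/(-12)*20 = 46106 - 512*(-1)/12*20 = 46106 - 64*(-2/3)*20 = 46106 + (128/3)*20 = 46106 + 2560/3 = 140878/3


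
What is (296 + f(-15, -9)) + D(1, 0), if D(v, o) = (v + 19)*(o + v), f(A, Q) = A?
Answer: 301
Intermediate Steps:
D(v, o) = (19 + v)*(o + v)
(296 + f(-15, -9)) + D(1, 0) = (296 - 15) + (1² + 19*0 + 19*1 + 0*1) = 281 + (1 + 0 + 19 + 0) = 281 + 20 = 301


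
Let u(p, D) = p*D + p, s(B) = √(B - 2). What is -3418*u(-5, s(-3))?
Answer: 17090 + 17090*I*√5 ≈ 17090.0 + 38214.0*I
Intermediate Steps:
s(B) = √(-2 + B)
u(p, D) = p + D*p (u(p, D) = D*p + p = p + D*p)
-3418*u(-5, s(-3)) = -(-17090)*(1 + √(-2 - 3)) = -(-17090)*(1 + √(-5)) = -(-17090)*(1 + I*√5) = -3418*(-5 - 5*I*√5) = 17090 + 17090*I*√5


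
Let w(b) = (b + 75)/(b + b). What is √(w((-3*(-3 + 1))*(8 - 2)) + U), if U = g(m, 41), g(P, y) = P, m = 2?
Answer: √510/12 ≈ 1.8819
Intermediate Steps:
U = 2
w(b) = (75 + b)/(2*b) (w(b) = (75 + b)/((2*b)) = (75 + b)*(1/(2*b)) = (75 + b)/(2*b))
√(w((-3*(-3 + 1))*(8 - 2)) + U) = √((75 + (-3*(-3 + 1))*(8 - 2))/(2*(((-3*(-3 + 1))*(8 - 2)))) + 2) = √((75 - 3*(-2)*6)/(2*((-3*(-2)*6))) + 2) = √((75 + 6*6)/(2*((6*6))) + 2) = √((½)*(75 + 36)/36 + 2) = √((½)*(1/36)*111 + 2) = √(37/24 + 2) = √(85/24) = √510/12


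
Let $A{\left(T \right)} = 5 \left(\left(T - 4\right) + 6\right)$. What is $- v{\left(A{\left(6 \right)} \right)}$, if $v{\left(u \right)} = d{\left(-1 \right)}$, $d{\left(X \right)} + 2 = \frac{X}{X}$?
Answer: $1$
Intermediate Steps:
$d{\left(X \right)} = -1$ ($d{\left(X \right)} = -2 + \frac{X}{X} = -2 + 1 = -1$)
$A{\left(T \right)} = 10 + 5 T$ ($A{\left(T \right)} = 5 \left(\left(-4 + T\right) + 6\right) = 5 \left(2 + T\right) = 10 + 5 T$)
$v{\left(u \right)} = -1$
$- v{\left(A{\left(6 \right)} \right)} = \left(-1\right) \left(-1\right) = 1$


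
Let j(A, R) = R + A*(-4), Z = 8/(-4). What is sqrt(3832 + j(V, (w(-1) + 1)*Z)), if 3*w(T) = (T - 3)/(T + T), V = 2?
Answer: sqrt(34386)/3 ≈ 61.812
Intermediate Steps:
w(T) = (-3 + T)/(6*T) (w(T) = ((T - 3)/(T + T))/3 = ((-3 + T)/((2*T)))/3 = ((-3 + T)*(1/(2*T)))/3 = ((-3 + T)/(2*T))/3 = (-3 + T)/(6*T))
Z = -2 (Z = 8*(-1/4) = -2)
j(A, R) = R - 4*A
sqrt(3832 + j(V, (w(-1) + 1)*Z)) = sqrt(3832 + (((1/6)*(-3 - 1)/(-1) + 1)*(-2) - 4*2)) = sqrt(3832 + (((1/6)*(-1)*(-4) + 1)*(-2) - 8)) = sqrt(3832 + ((2/3 + 1)*(-2) - 8)) = sqrt(3832 + ((5/3)*(-2) - 8)) = sqrt(3832 + (-10/3 - 8)) = sqrt(3832 - 34/3) = sqrt(11462/3) = sqrt(34386)/3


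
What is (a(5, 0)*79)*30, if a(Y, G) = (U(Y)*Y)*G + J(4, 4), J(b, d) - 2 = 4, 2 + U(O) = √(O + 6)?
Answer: 14220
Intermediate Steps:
U(O) = -2 + √(6 + O) (U(O) = -2 + √(O + 6) = -2 + √(6 + O))
J(b, d) = 6 (J(b, d) = 2 + 4 = 6)
a(Y, G) = 6 + G*Y*(-2 + √(6 + Y)) (a(Y, G) = ((-2 + √(6 + Y))*Y)*G + 6 = (Y*(-2 + √(6 + Y)))*G + 6 = G*Y*(-2 + √(6 + Y)) + 6 = 6 + G*Y*(-2 + √(6 + Y)))
(a(5, 0)*79)*30 = ((6 + 0*5*(-2 + √(6 + 5)))*79)*30 = ((6 + 0*5*(-2 + √11))*79)*30 = ((6 + 0)*79)*30 = (6*79)*30 = 474*30 = 14220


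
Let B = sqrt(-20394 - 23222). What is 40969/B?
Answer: -40969*I*sqrt(2726)/10904 ≈ -196.17*I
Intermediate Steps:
B = 4*I*sqrt(2726) (B = sqrt(-43616) = 4*I*sqrt(2726) ≈ 208.84*I)
40969/B = 40969/((4*I*sqrt(2726))) = 40969*(-I*sqrt(2726)/10904) = -40969*I*sqrt(2726)/10904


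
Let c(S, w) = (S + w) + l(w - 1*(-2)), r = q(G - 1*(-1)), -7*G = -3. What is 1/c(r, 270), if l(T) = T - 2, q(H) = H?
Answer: 7/3790 ≈ 0.0018470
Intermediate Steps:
G = 3/7 (G = -⅐*(-3) = 3/7 ≈ 0.42857)
l(T) = -2 + T
r = 10/7 (r = 3/7 - 1*(-1) = 3/7 + 1 = 10/7 ≈ 1.4286)
c(S, w) = S + 2*w (c(S, w) = (S + w) + (-2 + (w - 1*(-2))) = (S + w) + (-2 + (w + 2)) = (S + w) + (-2 + (2 + w)) = (S + w) + w = S + 2*w)
1/c(r, 270) = 1/(10/7 + 2*270) = 1/(10/7 + 540) = 1/(3790/7) = 7/3790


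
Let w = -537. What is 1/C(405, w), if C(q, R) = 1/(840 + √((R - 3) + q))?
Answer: 840 + 3*I*√15 ≈ 840.0 + 11.619*I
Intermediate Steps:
C(q, R) = 1/(840 + √(-3 + R + q)) (C(q, R) = 1/(840 + √((-3 + R) + q)) = 1/(840 + √(-3 + R + q)))
1/C(405, w) = 1/(1/(840 + √(-3 - 537 + 405))) = 1/(1/(840 + √(-135))) = 1/(1/(840 + 3*I*√15)) = 840 + 3*I*√15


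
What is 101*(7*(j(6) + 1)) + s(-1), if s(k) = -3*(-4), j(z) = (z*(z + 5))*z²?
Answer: 1680551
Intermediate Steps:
j(z) = z³*(5 + z) (j(z) = (z*(5 + z))*z² = z³*(5 + z))
s(k) = 12
101*(7*(j(6) + 1)) + s(-1) = 101*(7*(6³*(5 + 6) + 1)) + 12 = 101*(7*(216*11 + 1)) + 12 = 101*(7*(2376 + 1)) + 12 = 101*(7*2377) + 12 = 101*16639 + 12 = 1680539 + 12 = 1680551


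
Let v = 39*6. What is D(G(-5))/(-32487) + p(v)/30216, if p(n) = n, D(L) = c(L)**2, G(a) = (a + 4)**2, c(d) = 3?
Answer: 407223/54534844 ≈ 0.0074672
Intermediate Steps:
G(a) = (4 + a)**2
D(L) = 9 (D(L) = 3**2 = 9)
v = 234
D(G(-5))/(-32487) + p(v)/30216 = 9/(-32487) + 234/30216 = 9*(-1/32487) + 234*(1/30216) = -3/10829 + 39/5036 = 407223/54534844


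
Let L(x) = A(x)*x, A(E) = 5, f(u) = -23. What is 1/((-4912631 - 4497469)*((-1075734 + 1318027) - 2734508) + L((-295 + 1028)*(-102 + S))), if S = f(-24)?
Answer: 1/23451991913375 ≈ 4.2640e-14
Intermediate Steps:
S = -23
L(x) = 5*x
1/((-4912631 - 4497469)*((-1075734 + 1318027) - 2734508) + L((-295 + 1028)*(-102 + S))) = 1/((-4912631 - 4497469)*((-1075734 + 1318027) - 2734508) + 5*((-295 + 1028)*(-102 - 23))) = 1/(-9410100*(242293 - 2734508) + 5*(733*(-125))) = 1/(-9410100*(-2492215) + 5*(-91625)) = 1/(23451992371500 - 458125) = 1/23451991913375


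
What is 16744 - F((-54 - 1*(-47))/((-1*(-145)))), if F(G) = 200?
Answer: 16544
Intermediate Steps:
16744 - F((-54 - 1*(-47))/((-1*(-145)))) = 16744 - 1*200 = 16744 - 200 = 16544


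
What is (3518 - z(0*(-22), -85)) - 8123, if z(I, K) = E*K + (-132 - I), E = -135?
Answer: -15948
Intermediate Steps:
z(I, K) = -132 - I - 135*K (z(I, K) = -135*K + (-132 - I) = -132 - I - 135*K)
(3518 - z(0*(-22), -85)) - 8123 = (3518 - (-132 - 0*(-22) - 135*(-85))) - 8123 = (3518 - (-132 - 1*0 + 11475)) - 8123 = (3518 - (-132 + 0 + 11475)) - 8123 = (3518 - 1*11343) - 8123 = (3518 - 11343) - 8123 = -7825 - 8123 = -15948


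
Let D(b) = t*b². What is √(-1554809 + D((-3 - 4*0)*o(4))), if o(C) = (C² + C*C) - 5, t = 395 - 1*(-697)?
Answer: √5609803 ≈ 2368.5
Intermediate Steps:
t = 1092 (t = 395 + 697 = 1092)
o(C) = -5 + 2*C² (o(C) = (C² + C²) - 5 = 2*C² - 5 = -5 + 2*C²)
D(b) = 1092*b²
√(-1554809 + D((-3 - 4*0)*o(4))) = √(-1554809 + 1092*((-3 - 4*0)*(-5 + 2*4²))²) = √(-1554809 + 1092*((-3 + 0)*(-5 + 2*16))²) = √(-1554809 + 1092*(-3*(-5 + 32))²) = √(-1554809 + 1092*(-3*27)²) = √(-1554809 + 1092*(-81)²) = √(-1554809 + 1092*6561) = √(-1554809 + 7164612) = √5609803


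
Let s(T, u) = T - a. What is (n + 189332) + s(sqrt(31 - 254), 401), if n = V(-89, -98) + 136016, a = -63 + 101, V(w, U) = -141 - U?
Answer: 325267 + I*sqrt(223) ≈ 3.2527e+5 + 14.933*I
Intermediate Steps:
a = 38
s(T, u) = -38 + T (s(T, u) = T - 1*38 = T - 38 = -38 + T)
n = 135973 (n = (-141 - 1*(-98)) + 136016 = (-141 + 98) + 136016 = -43 + 136016 = 135973)
(n + 189332) + s(sqrt(31 - 254), 401) = (135973 + 189332) + (-38 + sqrt(31 - 254)) = 325305 + (-38 + sqrt(-223)) = 325305 + (-38 + I*sqrt(223)) = 325267 + I*sqrt(223)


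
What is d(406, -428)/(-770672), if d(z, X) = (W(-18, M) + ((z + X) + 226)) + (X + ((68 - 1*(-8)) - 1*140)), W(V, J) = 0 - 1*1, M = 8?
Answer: 289/770672 ≈ 0.00037500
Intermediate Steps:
W(V, J) = -1 (W(V, J) = 0 - 1 = -1)
d(z, X) = 161 + z + 2*X (d(z, X) = (-1 + ((z + X) + 226)) + (X + ((68 - 1*(-8)) - 1*140)) = (-1 + ((X + z) + 226)) + (X + ((68 + 8) - 140)) = (-1 + (226 + X + z)) + (X + (76 - 140)) = (225 + X + z) + (X - 64) = (225 + X + z) + (-64 + X) = 161 + z + 2*X)
d(406, -428)/(-770672) = (161 + 406 + 2*(-428))/(-770672) = (161 + 406 - 856)*(-1/770672) = -289*(-1/770672) = 289/770672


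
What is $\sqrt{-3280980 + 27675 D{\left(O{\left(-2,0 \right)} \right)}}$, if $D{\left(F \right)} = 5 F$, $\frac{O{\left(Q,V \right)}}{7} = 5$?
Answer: $\sqrt{1562145} \approx 1249.9$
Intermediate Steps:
$O{\left(Q,V \right)} = 35$ ($O{\left(Q,V \right)} = 7 \cdot 5 = 35$)
$\sqrt{-3280980 + 27675 D{\left(O{\left(-2,0 \right)} \right)}} = \sqrt{-3280980 + 27675 \cdot 5 \cdot 35} = \sqrt{-3280980 + 27675 \cdot 175} = \sqrt{-3280980 + 4843125} = \sqrt{1562145}$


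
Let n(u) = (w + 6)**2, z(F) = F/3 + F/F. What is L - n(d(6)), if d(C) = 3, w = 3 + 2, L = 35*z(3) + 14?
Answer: -37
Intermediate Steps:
z(F) = 1 + F/3 (z(F) = F*(1/3) + 1 = F/3 + 1 = 1 + F/3)
L = 84 (L = 35*(1 + (1/3)*3) + 14 = 35*(1 + 1) + 14 = 35*2 + 14 = 70 + 14 = 84)
w = 5
n(u) = 121 (n(u) = (5 + 6)**2 = 11**2 = 121)
L - n(d(6)) = 84 - 1*121 = 84 - 121 = -37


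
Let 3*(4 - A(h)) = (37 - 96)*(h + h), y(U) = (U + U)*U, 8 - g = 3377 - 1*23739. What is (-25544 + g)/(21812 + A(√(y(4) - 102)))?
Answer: -126985482/535551923 + 457899*I*√70/1071103846 ≈ -0.23711 + 0.0035767*I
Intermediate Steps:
g = 20370 (g = 8 - (3377 - 1*23739) = 8 - (3377 - 23739) = 8 - 1*(-20362) = 8 + 20362 = 20370)
y(U) = 2*U² (y(U) = (2*U)*U = 2*U²)
A(h) = 4 + 118*h/3 (A(h) = 4 - (37 - 96)*(h + h)/3 = 4 - (-59)*2*h/3 = 4 - (-118)*h/3 = 4 + 118*h/3)
(-25544 + g)/(21812 + A(√(y(4) - 102))) = (-25544 + 20370)/(21812 + (4 + 118*√(2*4² - 102)/3)) = -5174/(21812 + (4 + 118*√(2*16 - 102)/3)) = -5174/(21812 + (4 + 118*√(32 - 102)/3)) = -5174/(21812 + (4 + 118*√(-70)/3)) = -5174/(21812 + (4 + 118*(I*√70)/3)) = -5174/(21812 + (4 + 118*I*√70/3)) = -5174/(21816 + 118*I*√70/3)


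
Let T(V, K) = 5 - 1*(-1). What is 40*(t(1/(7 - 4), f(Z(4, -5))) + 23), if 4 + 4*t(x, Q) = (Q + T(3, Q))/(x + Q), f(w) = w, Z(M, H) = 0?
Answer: 1060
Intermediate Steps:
T(V, K) = 6 (T(V, K) = 5 + 1 = 6)
t(x, Q) = -1 + (6 + Q)/(4*(Q + x)) (t(x, Q) = -1 + ((Q + 6)/(x + Q))/4 = -1 + ((6 + Q)/(Q + x))/4 = -1 + (6 + Q)/(4*(Q + x)))
40*(t(1/(7 - 4), f(Z(4, -5))) + 23) = 40*((3/2 - 1/(7 - 4) - ¾*0)/(0 + 1/(7 - 4)) + 23) = 40*((3/2 - 1/3 + 0)/(0 + 1/3) + 23) = 40*((3/2 - 1*⅓ + 0)/(0 + ⅓) + 23) = 40*((3/2 - ⅓ + 0)/(⅓) + 23) = 40*(3*(7/6) + 23) = 40*(7/2 + 23) = 40*(53/2) = 1060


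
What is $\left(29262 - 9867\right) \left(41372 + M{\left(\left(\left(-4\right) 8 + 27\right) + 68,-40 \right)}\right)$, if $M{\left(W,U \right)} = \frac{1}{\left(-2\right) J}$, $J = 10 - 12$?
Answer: $\frac{3209659155}{4} \approx 8.0241 \cdot 10^{8}$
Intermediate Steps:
$J = -2$ ($J = 10 - 12 = -2$)
$M{\left(W,U \right)} = \frac{1}{4}$ ($M{\left(W,U \right)} = \frac{1}{\left(-2\right) \left(-2\right)} = \frac{1}{4}$)
$\left(29262 - 9867\right) \left(41372 + M{\left(\left(\left(-4\right) 8 + 27\right) + 68,-40 \right)}\right) = \left(29262 - 9867\right) \left(41372 + \frac{1}{4}\right) = 19395 \cdot \frac{165489}{4} = \frac{3209659155}{4}$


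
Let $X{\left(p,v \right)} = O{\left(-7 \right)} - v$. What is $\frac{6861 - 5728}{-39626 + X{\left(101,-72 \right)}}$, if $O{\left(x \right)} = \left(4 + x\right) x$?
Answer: $- \frac{1133}{39533} \approx -0.02866$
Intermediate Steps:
$O{\left(x \right)} = x \left(4 + x\right)$
$X{\left(p,v \right)} = 21 - v$ ($X{\left(p,v \right)} = - 7 \left(4 - 7\right) - v = \left(-7\right) \left(-3\right) - v = 21 - v$)
$\frac{6861 - 5728}{-39626 + X{\left(101,-72 \right)}} = \frac{6861 - 5728}{-39626 + \left(21 - -72\right)} = \frac{1133}{-39626 + \left(21 + 72\right)} = \frac{1133}{-39626 + 93} = \frac{1133}{-39533} = 1133 \left(- \frac{1}{39533}\right) = - \frac{1133}{39533}$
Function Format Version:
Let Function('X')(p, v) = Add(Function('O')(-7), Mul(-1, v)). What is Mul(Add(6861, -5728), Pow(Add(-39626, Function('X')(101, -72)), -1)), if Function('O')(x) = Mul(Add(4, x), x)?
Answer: Rational(-1133, 39533) ≈ -0.028660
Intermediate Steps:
Function('O')(x) = Mul(x, Add(4, x))
Function('X')(p, v) = Add(21, Mul(-1, v)) (Function('X')(p, v) = Add(Mul(-7, Add(4, -7)), Mul(-1, v)) = Add(Mul(-7, -3), Mul(-1, v)) = Add(21, Mul(-1, v)))
Mul(Add(6861, -5728), Pow(Add(-39626, Function('X')(101, -72)), -1)) = Mul(Add(6861, -5728), Pow(Add(-39626, Add(21, Mul(-1, -72))), -1)) = Mul(1133, Pow(Add(-39626, Add(21, 72)), -1)) = Mul(1133, Pow(Add(-39626, 93), -1)) = Mul(1133, Pow(-39533, -1)) = Mul(1133, Rational(-1, 39533)) = Rational(-1133, 39533)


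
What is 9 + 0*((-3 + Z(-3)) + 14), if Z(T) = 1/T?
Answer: 9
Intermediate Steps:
9 + 0*((-3 + Z(-3)) + 14) = 9 + 0*((-3 + 1/(-3)) + 14) = 9 + 0*((-3 - ⅓) + 14) = 9 + 0*(-10/3 + 14) = 9 + 0*(32/3) = 9 + 0 = 9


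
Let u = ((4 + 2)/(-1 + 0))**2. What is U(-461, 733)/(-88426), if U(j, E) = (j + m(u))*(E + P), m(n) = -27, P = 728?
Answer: 356484/44213 ≈ 8.0629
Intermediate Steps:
u = 36 (u = (6/(-1))**2 = (6*(-1))**2 = (-6)**2 = 36)
U(j, E) = (-27 + j)*(728 + E) (U(j, E) = (j - 27)*(E + 728) = (-27 + j)*(728 + E))
U(-461, 733)/(-88426) = (-19656 - 27*733 + 728*(-461) + 733*(-461))/(-88426) = (-19656 - 19791 - 335608 - 337913)*(-1/88426) = -712968*(-1/88426) = 356484/44213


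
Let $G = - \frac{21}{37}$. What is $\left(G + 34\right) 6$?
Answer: $\frac{7422}{37} \approx 200.59$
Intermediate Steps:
$G = - \frac{21}{37}$ ($G = \left(-21\right) \frac{1}{37} = - \frac{21}{37} \approx -0.56757$)
$\left(G + 34\right) 6 = \left(- \frac{21}{37} + 34\right) 6 = \frac{1237}{37} \cdot 6 = \frac{7422}{37}$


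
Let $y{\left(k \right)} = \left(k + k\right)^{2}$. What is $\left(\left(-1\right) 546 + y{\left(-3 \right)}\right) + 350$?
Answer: $-160$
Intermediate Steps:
$y{\left(k \right)} = 4 k^{2}$ ($y{\left(k \right)} = \left(2 k\right)^{2} = 4 k^{2}$)
$\left(\left(-1\right) 546 + y{\left(-3 \right)}\right) + 350 = \left(\left(-1\right) 546 + 4 \left(-3\right)^{2}\right) + 350 = \left(-546 + 4 \cdot 9\right) + 350 = \left(-546 + 36\right) + 350 = -510 + 350 = -160$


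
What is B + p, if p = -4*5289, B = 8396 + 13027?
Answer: 267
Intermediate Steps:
B = 21423
p = -21156
B + p = 21423 - 21156 = 267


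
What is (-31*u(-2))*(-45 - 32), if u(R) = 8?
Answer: 19096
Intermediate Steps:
(-31*u(-2))*(-45 - 32) = (-31*8)*(-45 - 32) = -248*(-77) = 19096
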